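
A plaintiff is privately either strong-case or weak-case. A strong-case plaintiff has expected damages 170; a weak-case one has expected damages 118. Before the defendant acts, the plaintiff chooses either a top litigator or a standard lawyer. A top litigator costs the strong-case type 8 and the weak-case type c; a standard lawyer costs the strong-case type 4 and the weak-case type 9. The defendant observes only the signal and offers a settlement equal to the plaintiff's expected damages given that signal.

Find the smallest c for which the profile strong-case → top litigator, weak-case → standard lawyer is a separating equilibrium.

Under separation: top litigator → strong-case (pays 170); standard lawyer → weak-case (pays 118).
Strong-case: 170 − 8 = 162 ≥ 118 − 4 = 114. Holds regardless of c. ✓
Weak-case: 118 − 9 ≥ 170 − c, so c ≥ 170 − 109 = 61.

61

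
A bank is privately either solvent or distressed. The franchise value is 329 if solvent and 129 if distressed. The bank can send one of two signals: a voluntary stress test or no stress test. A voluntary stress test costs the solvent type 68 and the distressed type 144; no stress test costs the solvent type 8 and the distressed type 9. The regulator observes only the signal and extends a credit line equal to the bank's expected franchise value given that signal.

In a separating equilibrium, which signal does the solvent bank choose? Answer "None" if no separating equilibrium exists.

None

Try solvent → stress test, distressed → no stress test:
  If types separate, stress test earns payment 329 and no stress test earns 129.
  Solvent: stress test gives 329 − 68 = 261; no stress test gives 129 − 8 = 121. No deviation. ✓
  Distressed: no stress test gives 129 − 9 = 120; stress test gives 329 − 144 = 185. Would deviate. ✗
Try solvent → no stress test, distressed → stress test:
  If types separate, no stress test earns payment 329 and stress test earns 129.
  Solvent: no stress test gives 329 − 8 = 321; stress test gives 129 − 68 = 61. No deviation. ✓
  Distressed: stress test gives 129 − 144 = -15; no stress test gives 329 − 9 = 320. Would deviate. ✗
Neither assignment is incentive-compatible.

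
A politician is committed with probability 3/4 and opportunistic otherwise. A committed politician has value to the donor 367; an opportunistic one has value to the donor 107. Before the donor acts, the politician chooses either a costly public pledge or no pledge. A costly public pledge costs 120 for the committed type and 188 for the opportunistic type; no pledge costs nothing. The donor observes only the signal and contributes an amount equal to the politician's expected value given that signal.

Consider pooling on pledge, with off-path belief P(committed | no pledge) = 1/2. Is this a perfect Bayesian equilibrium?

No

On the equilibrium path (pledge) the donor holds the prior 3/4 and pays 3/4·367 + 1/4·107 = 302. Off-path (no pledge) belief 1/2 gives 1/2·367 + 1/2·107 = 237.
Committed: pledge gives 302 − 120 = 182; no pledge gives 237 − 0 = 237. Deviates. ✗
Opportunistic: pledge gives 302 − 188 = 114; no pledge gives 237 − 0 = 237. Deviates. ✗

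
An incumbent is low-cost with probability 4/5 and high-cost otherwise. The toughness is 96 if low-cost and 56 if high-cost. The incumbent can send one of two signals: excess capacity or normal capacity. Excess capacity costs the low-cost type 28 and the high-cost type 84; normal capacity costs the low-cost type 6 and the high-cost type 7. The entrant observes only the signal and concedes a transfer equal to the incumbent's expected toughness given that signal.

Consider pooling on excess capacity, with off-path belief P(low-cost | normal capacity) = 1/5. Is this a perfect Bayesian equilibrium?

No

On the equilibrium path (excess capacity) the entrant holds the prior 4/5 and pays 4/5·96 + 1/5·56 = 88. Off-path (normal capacity) belief 1/5 gives 1/5·96 + 4/5·56 = 64.
Low-cost: excess capacity gives 88 − 28 = 60; normal capacity gives 64 − 6 = 58. Stays. ✓
High-cost: excess capacity gives 88 − 84 = 4; normal capacity gives 64 − 7 = 57. Deviates. ✗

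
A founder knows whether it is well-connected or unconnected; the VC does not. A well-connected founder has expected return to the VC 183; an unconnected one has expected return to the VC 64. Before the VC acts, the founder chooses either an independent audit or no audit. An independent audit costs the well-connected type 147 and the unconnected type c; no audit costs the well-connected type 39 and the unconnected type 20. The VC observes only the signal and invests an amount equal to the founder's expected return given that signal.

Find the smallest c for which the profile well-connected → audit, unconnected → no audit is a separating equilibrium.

139

Under separation: audit → well-connected (pays 183); no audit → unconnected (pays 64).
Well-connected: 183 − 147 = 36 ≥ 64 − 39 = 25. Holds regardless of c. ✓
Unconnected: 64 − 20 ≥ 183 − c, so c ≥ 183 − 44 = 139.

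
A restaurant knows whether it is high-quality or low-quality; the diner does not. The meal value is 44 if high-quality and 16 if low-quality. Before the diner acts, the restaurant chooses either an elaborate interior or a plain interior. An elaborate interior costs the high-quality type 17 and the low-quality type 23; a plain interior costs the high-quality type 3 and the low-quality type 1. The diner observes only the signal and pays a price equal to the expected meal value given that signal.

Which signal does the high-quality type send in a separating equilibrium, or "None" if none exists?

None

Try high-quality → elaborate interior, low-quality → plain interior:
  If types separate, elaborate interior earns payment 44 and plain interior earns 16.
  High-quality: elaborate interior gives 44 − 17 = 27; plain interior gives 16 − 3 = 13. No deviation. ✓
  Low-quality: plain interior gives 16 − 1 = 15; elaborate interior gives 44 − 23 = 21. Would deviate. ✗
Try high-quality → plain interior, low-quality → elaborate interior:
  If types separate, plain interior earns payment 44 and elaborate interior earns 16.
  High-quality: plain interior gives 44 − 3 = 41; elaborate interior gives 16 − 17 = -1. No deviation. ✓
  Low-quality: elaborate interior gives 16 − 23 = -7; plain interior gives 44 − 1 = 43. Would deviate. ✗
Neither assignment is incentive-compatible.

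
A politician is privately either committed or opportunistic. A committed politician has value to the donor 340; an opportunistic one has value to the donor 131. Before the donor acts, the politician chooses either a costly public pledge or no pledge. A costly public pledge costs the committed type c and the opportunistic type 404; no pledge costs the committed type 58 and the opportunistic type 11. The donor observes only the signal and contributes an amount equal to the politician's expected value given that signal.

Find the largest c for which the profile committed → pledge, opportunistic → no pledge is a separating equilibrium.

267

Under separation: pledge → committed (pays 340); no pledge → opportunistic (pays 131).
Opportunistic: 131 − 11 = 120 ≥ 340 − 404 = -64. Holds regardless of c. ✓
Committed: 340 − c ≥ 131 − 58, so c ≤ 340 − 73 = 267.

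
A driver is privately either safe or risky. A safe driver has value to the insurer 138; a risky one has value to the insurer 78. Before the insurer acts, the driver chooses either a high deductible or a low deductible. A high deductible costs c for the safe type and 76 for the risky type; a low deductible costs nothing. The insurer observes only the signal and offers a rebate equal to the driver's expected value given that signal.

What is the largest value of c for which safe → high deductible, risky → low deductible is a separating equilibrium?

60

Under separation: high deductible → safe (pays 138); low deductible → risky (pays 78).
Risky: 78 − 0 = 78 ≥ 138 − 76 = 62. Holds regardless of c. ✓
Safe: 138 − c ≥ 78 − 0, so c ≤ 138 − 78 = 60.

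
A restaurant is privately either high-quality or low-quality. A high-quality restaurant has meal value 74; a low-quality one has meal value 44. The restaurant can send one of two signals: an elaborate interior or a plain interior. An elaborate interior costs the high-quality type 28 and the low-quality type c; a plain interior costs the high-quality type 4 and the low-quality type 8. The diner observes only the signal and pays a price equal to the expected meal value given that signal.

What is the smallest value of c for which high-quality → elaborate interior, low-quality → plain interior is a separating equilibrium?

38

Under separation: elaborate interior → high-quality (pays 74); plain interior → low-quality (pays 44).
High-quality: 74 − 28 = 46 ≥ 44 − 4 = 40. Holds regardless of c. ✓
Low-quality: 44 − 8 ≥ 74 − c, so c ≥ 74 − 36 = 38.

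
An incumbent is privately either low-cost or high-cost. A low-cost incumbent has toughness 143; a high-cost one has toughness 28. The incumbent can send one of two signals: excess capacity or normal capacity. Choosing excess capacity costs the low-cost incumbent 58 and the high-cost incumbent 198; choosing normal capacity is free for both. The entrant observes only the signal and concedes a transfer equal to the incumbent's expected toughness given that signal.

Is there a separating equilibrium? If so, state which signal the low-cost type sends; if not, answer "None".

Try low-cost → excess capacity, high-cost → normal capacity:
  Under separation the entrant infers type exactly: excess capacity → low-cost (pays 143), normal capacity → high-cost (pays 28).
  Low-cost: excess capacity gives 143 − 58 = 85; normal capacity gives 28 − 0 = 28. No deviation. ✓
  High-cost: normal capacity gives 28 − 0 = 28; excess capacity gives 143 − 198 = -55. No deviation. ✓
Both hold — the low-cost type sends excess capacity.

excess capacity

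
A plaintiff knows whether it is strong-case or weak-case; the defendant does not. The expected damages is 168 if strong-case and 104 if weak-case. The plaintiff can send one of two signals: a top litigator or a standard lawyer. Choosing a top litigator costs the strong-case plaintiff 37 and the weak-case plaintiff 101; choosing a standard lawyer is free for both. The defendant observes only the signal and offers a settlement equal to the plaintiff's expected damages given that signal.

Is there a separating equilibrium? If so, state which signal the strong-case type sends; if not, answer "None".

Try strong-case → top litigator, weak-case → standard lawyer:
  If types separate, top litigator earns payment 168 and standard lawyer earns 104.
  Strong-case: top litigator gives 168 − 37 = 131; standard lawyer gives 104 − 0 = 104. No deviation. ✓
  Weak-case: standard lawyer gives 104 − 0 = 104; top litigator gives 168 − 101 = 67. No deviation. ✓
Both hold — the strong-case type sends top litigator.

top litigator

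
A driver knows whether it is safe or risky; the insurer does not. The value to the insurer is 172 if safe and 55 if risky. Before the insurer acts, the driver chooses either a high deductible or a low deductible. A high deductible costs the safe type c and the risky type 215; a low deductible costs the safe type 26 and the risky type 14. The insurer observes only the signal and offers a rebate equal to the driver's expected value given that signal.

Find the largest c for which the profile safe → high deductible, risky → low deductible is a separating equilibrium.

Under separation: high deductible → safe (pays 172); low deductible → risky (pays 55).
Risky: 55 − 14 = 41 ≥ 172 − 215 = -43. Holds regardless of c. ✓
Safe: 172 − c ≥ 55 − 26, so c ≤ 172 − 29 = 143.

143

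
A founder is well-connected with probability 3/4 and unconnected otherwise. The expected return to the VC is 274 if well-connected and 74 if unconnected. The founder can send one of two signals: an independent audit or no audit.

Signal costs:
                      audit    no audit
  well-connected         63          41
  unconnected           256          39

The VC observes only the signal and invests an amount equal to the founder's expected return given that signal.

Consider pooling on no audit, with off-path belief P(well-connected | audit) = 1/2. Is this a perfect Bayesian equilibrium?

Yes

On the equilibrium path (no audit) the VC holds the prior 3/4 and pays 3/4·274 + 1/4·74 = 224. Off-path (audit) belief 1/2 gives 1/2·274 + 1/2·74 = 174.
Well-connected: no audit gives 224 − 41 = 183; audit gives 174 − 63 = 111. Stays. ✓
Unconnected: no audit gives 224 − 39 = 185; audit gives 174 − 256 = -82. Stays. ✓
Beliefs are Bayes-consistent on-path and both types best-respond.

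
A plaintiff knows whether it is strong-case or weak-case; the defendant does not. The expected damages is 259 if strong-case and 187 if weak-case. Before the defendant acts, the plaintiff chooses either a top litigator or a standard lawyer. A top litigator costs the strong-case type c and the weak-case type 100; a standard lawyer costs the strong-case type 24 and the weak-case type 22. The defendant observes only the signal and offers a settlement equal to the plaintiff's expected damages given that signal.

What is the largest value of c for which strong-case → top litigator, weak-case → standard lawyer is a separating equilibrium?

Under separation: top litigator → strong-case (pays 259); standard lawyer → weak-case (pays 187).
Weak-case: 187 − 22 = 165 ≥ 259 − 100 = 159. Holds regardless of c. ✓
Strong-case: 259 − c ≥ 187 − 24, so c ≤ 259 − 163 = 96.

96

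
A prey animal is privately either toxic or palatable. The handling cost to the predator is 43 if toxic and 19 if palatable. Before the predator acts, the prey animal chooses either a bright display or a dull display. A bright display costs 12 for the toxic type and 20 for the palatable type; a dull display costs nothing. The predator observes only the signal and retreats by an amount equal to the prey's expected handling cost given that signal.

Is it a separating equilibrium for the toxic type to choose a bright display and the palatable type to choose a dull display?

No

Under separation the predator infers type exactly: bright display → toxic (pays 43), dull display → palatable (pays 19).
Toxic: bright display gives 43 − 12 = 31; dull display gives 19 − 0 = 19. No deviation. ✓
Palatable: dull display gives 19 − 0 = 19; bright display gives 43 − 20 = 23. Would deviate. ✗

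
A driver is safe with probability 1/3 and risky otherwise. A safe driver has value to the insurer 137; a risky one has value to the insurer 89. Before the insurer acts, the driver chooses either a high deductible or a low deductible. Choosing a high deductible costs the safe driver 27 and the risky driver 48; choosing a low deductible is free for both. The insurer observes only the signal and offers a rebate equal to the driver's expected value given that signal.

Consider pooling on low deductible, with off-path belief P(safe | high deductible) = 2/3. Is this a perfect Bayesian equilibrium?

At the pooled signal (low deductible) the insurer holds the prior 1/3 and pays 1/3·137 + 2/3·89 = 105. Off-path (high deductible) belief 2/3 gives 2/3·137 + 1/3·89 = 121.
Safe: low deductible gives 105 − 0 = 105; high deductible gives 121 − 27 = 94. Stays. ✓
Risky: low deductible gives 105 − 0 = 105; high deductible gives 121 − 48 = 73. Stays. ✓

Yes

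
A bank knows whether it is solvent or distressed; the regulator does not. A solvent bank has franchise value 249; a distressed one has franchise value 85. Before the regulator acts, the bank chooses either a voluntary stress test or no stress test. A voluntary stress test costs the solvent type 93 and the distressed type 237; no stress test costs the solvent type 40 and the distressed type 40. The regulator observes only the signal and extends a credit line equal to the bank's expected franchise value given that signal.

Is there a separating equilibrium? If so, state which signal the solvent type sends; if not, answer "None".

stress test

Try solvent → stress test, distressed → no stress test:
  If types separate, stress test earns payment 249 and no stress test earns 85.
  Solvent: stress test gives 249 − 93 = 156; no stress test gives 85 − 40 = 45. No deviation. ✓
  Distressed: no stress test gives 85 − 40 = 45; stress test gives 249 − 237 = 12. No deviation. ✓
Both hold — the solvent type sends stress test.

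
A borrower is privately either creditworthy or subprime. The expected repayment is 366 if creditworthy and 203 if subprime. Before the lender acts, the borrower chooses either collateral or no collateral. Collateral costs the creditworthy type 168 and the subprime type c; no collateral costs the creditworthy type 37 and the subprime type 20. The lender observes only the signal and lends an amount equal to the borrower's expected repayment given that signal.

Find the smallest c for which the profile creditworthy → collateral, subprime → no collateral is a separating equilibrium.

183

Under separation: collateral → creditworthy (pays 366); no collateral → subprime (pays 203).
Creditworthy: 366 − 168 = 198 ≥ 203 − 37 = 166. Holds regardless of c. ✓
Subprime: 203 − 20 ≥ 366 − c, so c ≥ 366 − 183 = 183.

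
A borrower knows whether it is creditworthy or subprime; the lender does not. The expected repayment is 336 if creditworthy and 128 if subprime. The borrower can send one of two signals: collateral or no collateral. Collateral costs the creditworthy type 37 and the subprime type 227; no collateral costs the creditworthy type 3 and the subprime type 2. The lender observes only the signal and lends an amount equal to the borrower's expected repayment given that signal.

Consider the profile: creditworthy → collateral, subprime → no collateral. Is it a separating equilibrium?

If types separate, collateral earns payment 336 and no collateral earns 128.
Creditworthy: collateral gives 336 − 37 = 299; no collateral gives 128 − 3 = 125. No deviation. ✓
Subprime: no collateral gives 128 − 2 = 126; collateral gives 336 − 227 = 109. No deviation. ✓
Neither type gains from mimicking the other.

Yes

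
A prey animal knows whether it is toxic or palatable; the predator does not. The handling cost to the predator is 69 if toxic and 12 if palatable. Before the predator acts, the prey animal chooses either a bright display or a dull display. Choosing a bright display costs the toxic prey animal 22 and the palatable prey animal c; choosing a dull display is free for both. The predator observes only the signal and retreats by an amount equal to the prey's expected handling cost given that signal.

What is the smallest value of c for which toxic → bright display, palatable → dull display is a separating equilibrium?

57

Under separation: bright display → toxic (pays 69); dull display → palatable (pays 12).
Toxic: 69 − 22 = 47 ≥ 12 − 0 = 12. Holds regardless of c. ✓
Palatable: 12 − 0 ≥ 69 − c, so c ≥ 69 − 12 = 57.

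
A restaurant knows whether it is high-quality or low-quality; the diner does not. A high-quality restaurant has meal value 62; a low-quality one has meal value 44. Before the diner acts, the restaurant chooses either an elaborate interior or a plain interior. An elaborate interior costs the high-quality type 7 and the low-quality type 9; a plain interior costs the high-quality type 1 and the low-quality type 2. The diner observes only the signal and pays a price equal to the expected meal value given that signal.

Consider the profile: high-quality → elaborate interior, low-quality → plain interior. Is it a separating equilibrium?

No

If types separate, elaborate interior earns payment 62 and plain interior earns 44.
High-quality: elaborate interior gives 62 − 7 = 55; plain interior gives 44 − 1 = 43. No deviation. ✓
Low-quality: plain interior gives 44 − 2 = 42; elaborate interior gives 62 − 9 = 53. Would deviate. ✗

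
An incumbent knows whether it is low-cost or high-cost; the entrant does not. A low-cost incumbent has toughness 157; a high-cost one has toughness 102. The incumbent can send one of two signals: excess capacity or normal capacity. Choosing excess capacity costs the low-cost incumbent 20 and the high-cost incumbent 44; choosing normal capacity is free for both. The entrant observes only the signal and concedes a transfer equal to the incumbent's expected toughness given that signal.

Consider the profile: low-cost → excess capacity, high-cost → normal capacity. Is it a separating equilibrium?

No

Under separation the entrant infers type exactly: excess capacity → low-cost (pays 157), normal capacity → high-cost (pays 102).
Low-cost: excess capacity gives 157 − 20 = 137; normal capacity gives 102 − 0 = 102. No deviation. ✓
High-cost: normal capacity gives 102 − 0 = 102; excess capacity gives 157 − 44 = 113. Would deviate. ✗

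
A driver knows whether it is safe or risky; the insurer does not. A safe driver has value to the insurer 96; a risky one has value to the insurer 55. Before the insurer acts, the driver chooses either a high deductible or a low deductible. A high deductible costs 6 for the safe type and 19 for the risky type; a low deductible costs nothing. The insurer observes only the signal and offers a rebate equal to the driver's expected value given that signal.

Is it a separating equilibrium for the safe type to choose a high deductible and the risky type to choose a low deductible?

If types separate, high deductible earns payment 96 and low deductible earns 55.
Safe: high deductible gives 96 − 6 = 90; low deductible gives 55 − 0 = 55. No deviation. ✓
Risky: low deductible gives 55 − 0 = 55; high deductible gives 96 − 19 = 77. Would deviate. ✗

No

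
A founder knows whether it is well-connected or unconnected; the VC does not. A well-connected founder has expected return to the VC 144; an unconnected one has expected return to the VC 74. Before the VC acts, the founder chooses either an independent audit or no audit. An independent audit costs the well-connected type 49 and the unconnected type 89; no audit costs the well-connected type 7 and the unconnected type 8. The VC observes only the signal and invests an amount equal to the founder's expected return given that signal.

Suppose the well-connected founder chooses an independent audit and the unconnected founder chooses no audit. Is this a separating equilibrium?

Yes

Under separation the VC infers type exactly: audit → well-connected (pays 144), no audit → unconnected (pays 74).
Well-connected: audit gives 144 − 49 = 95; no audit gives 74 − 7 = 67. No deviation. ✓
Unconnected: no audit gives 74 − 8 = 66; audit gives 144 − 89 = 55. No deviation. ✓
Neither type gains from mimicking the other.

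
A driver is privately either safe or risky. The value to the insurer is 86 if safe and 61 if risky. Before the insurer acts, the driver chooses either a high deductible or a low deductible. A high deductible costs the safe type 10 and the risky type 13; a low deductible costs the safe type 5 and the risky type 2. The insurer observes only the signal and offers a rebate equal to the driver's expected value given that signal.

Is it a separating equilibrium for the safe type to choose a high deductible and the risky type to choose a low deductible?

No

If types separate, high deductible earns payment 86 and low deductible earns 61.
Safe: high deductible gives 86 − 10 = 76; low deductible gives 61 − 5 = 56. No deviation. ✓
Risky: low deductible gives 61 − 2 = 59; high deductible gives 86 − 13 = 73. Would deviate. ✗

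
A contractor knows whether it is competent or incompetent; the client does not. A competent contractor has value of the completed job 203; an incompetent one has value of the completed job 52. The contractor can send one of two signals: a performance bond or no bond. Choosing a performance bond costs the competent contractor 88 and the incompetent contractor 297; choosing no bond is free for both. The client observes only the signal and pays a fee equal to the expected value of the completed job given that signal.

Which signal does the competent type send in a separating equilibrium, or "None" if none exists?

Try competent → bond, incompetent → no bond:
  Under separation the client infers type exactly: bond → competent (pays 203), no bond → incompetent (pays 52).
  Competent: bond gives 203 − 88 = 115; no bond gives 52 − 0 = 52. No deviation. ✓
  Incompetent: no bond gives 52 − 0 = 52; bond gives 203 − 297 = -94. No deviation. ✓
Both hold — the competent type sends bond.

bond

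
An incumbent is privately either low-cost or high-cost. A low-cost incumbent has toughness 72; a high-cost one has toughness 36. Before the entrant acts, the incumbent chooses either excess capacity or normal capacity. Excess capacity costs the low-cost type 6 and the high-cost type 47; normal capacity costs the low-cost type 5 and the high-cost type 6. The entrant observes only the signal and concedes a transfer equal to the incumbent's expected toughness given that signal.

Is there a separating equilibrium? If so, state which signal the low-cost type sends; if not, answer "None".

excess capacity

Try low-cost → excess capacity, high-cost → normal capacity:
  Under separation the entrant infers type exactly: excess capacity → low-cost (pays 72), normal capacity → high-cost (pays 36).
  Low-cost: excess capacity gives 72 − 6 = 66; normal capacity gives 36 − 5 = 31. No deviation. ✓
  High-cost: normal capacity gives 36 − 6 = 30; excess capacity gives 72 − 47 = 25. No deviation. ✓
Both hold — the low-cost type sends excess capacity.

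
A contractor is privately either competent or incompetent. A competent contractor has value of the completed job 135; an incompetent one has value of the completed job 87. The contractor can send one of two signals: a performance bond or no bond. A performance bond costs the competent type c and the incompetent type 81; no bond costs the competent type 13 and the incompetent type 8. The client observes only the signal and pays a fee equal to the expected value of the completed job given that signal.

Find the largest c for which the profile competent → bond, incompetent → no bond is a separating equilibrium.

61

Under separation: bond → competent (pays 135); no bond → incompetent (pays 87).
Incompetent: 87 − 8 = 79 ≥ 135 − 81 = 54. Holds regardless of c. ✓
Competent: 135 − c ≥ 87 − 13, so c ≤ 135 − 74 = 61.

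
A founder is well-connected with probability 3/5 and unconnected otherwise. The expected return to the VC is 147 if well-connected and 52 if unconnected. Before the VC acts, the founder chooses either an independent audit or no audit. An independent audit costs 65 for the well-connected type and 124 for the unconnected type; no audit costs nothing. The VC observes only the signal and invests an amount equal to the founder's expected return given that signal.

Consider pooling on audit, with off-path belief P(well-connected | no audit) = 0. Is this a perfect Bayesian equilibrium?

At the pooled signal (audit) the VC holds the prior 3/5 and pays 3/5·147 + 2/5·52 = 109. Off-path (no audit) belief 0 gives 0·147 + 1·52 = 52.
Well-connected: audit gives 109 − 65 = 44; no audit gives 52 − 0 = 52. Deviates. ✗
Unconnected: audit gives 109 − 124 = -15; no audit gives 52 − 0 = 52. Deviates. ✗

No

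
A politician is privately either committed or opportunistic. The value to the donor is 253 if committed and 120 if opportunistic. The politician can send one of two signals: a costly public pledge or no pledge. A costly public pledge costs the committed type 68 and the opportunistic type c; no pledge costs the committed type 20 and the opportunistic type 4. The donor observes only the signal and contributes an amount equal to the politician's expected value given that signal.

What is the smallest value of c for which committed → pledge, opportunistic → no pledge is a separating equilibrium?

Under separation: pledge → committed (pays 253); no pledge → opportunistic (pays 120).
Committed: 253 − 68 = 185 ≥ 120 − 20 = 100. Holds regardless of c. ✓
Opportunistic: 120 − 4 ≥ 253 − c, so c ≥ 253 − 116 = 137.

137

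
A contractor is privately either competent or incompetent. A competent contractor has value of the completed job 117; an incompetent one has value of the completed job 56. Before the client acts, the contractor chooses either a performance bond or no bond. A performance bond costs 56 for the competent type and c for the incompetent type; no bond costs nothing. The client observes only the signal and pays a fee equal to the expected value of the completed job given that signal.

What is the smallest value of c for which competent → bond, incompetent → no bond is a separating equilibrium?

61

Under separation: bond → competent (pays 117); no bond → incompetent (pays 56).
Competent: 117 − 56 = 61 ≥ 56 − 0 = 56. Holds regardless of c. ✓
Incompetent: 56 − 0 ≥ 117 − c, so c ≥ 117 − 56 = 61.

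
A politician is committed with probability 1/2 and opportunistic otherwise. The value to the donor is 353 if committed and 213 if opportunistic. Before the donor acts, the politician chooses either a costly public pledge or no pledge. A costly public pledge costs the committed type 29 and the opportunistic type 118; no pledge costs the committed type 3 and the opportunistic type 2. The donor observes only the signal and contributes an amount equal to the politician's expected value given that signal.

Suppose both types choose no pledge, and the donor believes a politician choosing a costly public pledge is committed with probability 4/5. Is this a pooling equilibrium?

No

At the pooled signal (no pledge) the donor holds the prior 1/2 and pays 1/2·353 + 1/2·213 = 283. Off-path (pledge) belief 4/5 gives 4/5·353 + 1/5·213 = 325.
Committed: no pledge gives 283 − 3 = 280; pledge gives 325 − 29 = 296. Deviates. ✗
Opportunistic: no pledge gives 283 − 2 = 281; pledge gives 325 − 118 = 207. Stays. ✓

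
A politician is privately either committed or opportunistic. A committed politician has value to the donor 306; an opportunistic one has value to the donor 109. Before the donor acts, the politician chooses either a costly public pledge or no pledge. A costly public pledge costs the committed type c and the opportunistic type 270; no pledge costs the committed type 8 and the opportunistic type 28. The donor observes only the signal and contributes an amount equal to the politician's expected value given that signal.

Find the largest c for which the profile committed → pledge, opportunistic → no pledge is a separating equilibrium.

Under separation: pledge → committed (pays 306); no pledge → opportunistic (pays 109).
Opportunistic: 109 − 28 = 81 ≥ 306 − 270 = 36. Holds regardless of c. ✓
Committed: 306 − c ≥ 109 − 8, so c ≤ 306 − 101 = 205.

205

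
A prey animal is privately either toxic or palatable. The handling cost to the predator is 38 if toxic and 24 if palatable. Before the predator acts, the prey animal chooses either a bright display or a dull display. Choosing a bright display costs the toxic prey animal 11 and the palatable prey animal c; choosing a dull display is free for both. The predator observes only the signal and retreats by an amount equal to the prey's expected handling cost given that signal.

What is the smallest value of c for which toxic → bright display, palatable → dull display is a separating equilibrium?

14

Under separation: bright display → toxic (pays 38); dull display → palatable (pays 24).
Toxic: 38 − 11 = 27 ≥ 24 − 0 = 24. Holds regardless of c. ✓
Palatable: 24 − 0 ≥ 38 − c, so c ≥ 38 − 24 = 14.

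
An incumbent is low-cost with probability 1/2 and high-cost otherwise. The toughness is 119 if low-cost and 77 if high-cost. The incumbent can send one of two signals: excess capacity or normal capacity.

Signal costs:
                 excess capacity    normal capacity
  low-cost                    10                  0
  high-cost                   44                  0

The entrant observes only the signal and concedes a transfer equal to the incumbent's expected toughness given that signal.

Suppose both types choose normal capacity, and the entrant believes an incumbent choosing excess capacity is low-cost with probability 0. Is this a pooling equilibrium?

On the equilibrium path (normal capacity) the entrant holds the prior 1/2 and pays 1/2·119 + 1/2·77 = 98. Off-path (excess capacity) belief 0 gives 0·119 + 1·77 = 77.
Low-cost: normal capacity gives 98 − 0 = 98; excess capacity gives 77 − 10 = 67. Stays. ✓
High-cost: normal capacity gives 98 − 0 = 98; excess capacity gives 77 − 44 = 33. Stays. ✓
Beliefs are Bayes-consistent on-path and both types best-respond.

Yes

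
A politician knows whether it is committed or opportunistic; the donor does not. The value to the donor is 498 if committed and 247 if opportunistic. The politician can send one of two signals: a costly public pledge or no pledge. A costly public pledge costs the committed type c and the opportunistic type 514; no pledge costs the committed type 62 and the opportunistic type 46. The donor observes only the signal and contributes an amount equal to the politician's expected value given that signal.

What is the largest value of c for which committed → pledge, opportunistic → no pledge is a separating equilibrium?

Under separation: pledge → committed (pays 498); no pledge → opportunistic (pays 247).
Opportunistic: 247 − 46 = 201 ≥ 498 − 514 = -16. Holds regardless of c. ✓
Committed: 498 − c ≥ 247 − 62, so c ≤ 498 − 185 = 313.

313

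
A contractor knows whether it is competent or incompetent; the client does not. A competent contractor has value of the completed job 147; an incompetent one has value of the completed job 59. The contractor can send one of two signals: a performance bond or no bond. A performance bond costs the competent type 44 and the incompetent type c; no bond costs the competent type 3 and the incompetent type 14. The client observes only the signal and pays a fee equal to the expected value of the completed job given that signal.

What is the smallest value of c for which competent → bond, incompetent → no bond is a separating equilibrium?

102

Under separation: bond → competent (pays 147); no bond → incompetent (pays 59).
Competent: 147 − 44 = 103 ≥ 59 − 3 = 56. Holds regardless of c. ✓
Incompetent: 59 − 14 ≥ 147 − c, so c ≥ 147 − 45 = 102.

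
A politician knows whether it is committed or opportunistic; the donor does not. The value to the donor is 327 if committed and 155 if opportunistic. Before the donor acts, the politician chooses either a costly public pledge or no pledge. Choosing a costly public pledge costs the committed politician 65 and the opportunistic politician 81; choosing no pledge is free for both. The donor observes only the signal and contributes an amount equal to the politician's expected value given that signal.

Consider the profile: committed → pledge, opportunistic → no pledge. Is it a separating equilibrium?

Under separation the donor infers type exactly: pledge → committed (pays 327), no pledge → opportunistic (pays 155).
Committed: pledge gives 327 − 65 = 262; no pledge gives 155 − 0 = 155. No deviation. ✓
Opportunistic: no pledge gives 155 − 0 = 155; pledge gives 327 − 81 = 246. Would deviate. ✗

No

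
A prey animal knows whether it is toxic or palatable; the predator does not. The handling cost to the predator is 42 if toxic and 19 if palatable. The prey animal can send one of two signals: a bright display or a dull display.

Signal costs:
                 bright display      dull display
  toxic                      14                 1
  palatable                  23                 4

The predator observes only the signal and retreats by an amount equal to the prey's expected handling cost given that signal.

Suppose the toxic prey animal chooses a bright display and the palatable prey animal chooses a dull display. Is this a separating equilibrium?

If types separate, bright display earns payment 42 and dull display earns 19.
Toxic: bright display gives 42 − 14 = 28; dull display gives 19 − 1 = 18. No deviation. ✓
Palatable: dull display gives 19 − 4 = 15; bright display gives 42 − 23 = 19. Would deviate. ✗

No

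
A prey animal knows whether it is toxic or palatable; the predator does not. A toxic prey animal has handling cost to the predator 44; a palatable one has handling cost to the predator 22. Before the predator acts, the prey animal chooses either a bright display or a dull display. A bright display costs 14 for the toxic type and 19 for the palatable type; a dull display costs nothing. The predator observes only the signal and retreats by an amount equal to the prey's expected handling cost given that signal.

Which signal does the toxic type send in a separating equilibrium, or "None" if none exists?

None

Try toxic → bright display, palatable → dull display:
  Under separation the predator infers type exactly: bright display → toxic (pays 44), dull display → palatable (pays 22).
  Toxic: bright display gives 44 − 14 = 30; dull display gives 22 − 0 = 22. No deviation. ✓
  Palatable: dull display gives 22 − 0 = 22; bright display gives 44 − 19 = 25. Would deviate. ✗
Try toxic → dull display, palatable → bright display:
  Under separation the predator infers type exactly: dull display → toxic (pays 44), bright display → palatable (pays 22).
  Toxic: dull display gives 44 − 0 = 44; bright display gives 22 − 14 = 8. No deviation. ✓
  Palatable: bright display gives 22 − 19 = 3; dull display gives 44 − 0 = 44. Would deviate. ✗
Neither assignment is incentive-compatible.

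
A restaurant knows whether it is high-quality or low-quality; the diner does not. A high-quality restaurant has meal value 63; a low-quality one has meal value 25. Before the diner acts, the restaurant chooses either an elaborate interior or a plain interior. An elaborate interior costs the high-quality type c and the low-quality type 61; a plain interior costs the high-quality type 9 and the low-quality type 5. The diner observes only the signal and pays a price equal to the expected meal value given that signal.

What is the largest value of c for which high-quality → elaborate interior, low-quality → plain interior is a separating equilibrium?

47

Under separation: elaborate interior → high-quality (pays 63); plain interior → low-quality (pays 25).
Low-quality: 25 − 5 = 20 ≥ 63 − 61 = 2. Holds regardless of c. ✓
High-quality: 63 − c ≥ 25 − 9, so c ≤ 63 − 16 = 47.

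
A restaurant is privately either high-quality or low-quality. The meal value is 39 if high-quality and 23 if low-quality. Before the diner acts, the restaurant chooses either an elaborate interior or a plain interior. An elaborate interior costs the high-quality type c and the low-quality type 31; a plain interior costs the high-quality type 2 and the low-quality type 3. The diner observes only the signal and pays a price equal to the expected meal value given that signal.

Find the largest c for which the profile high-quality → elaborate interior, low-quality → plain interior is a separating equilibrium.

18

Under separation: elaborate interior → high-quality (pays 39); plain interior → low-quality (pays 23).
Low-quality: 23 − 3 = 20 ≥ 39 − 31 = 8. Holds regardless of c. ✓
High-quality: 39 − c ≥ 23 − 2, so c ≤ 39 − 21 = 18.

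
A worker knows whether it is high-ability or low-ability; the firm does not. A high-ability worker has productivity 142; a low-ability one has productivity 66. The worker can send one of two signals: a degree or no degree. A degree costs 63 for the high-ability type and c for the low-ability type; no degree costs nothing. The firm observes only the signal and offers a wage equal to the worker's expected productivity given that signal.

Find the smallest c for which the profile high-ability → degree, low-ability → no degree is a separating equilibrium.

Under separation: degree → high-ability (pays 142); no degree → low-ability (pays 66).
High-ability: 142 − 63 = 79 ≥ 66 − 0 = 66. Holds regardless of c. ✓
Low-ability: 66 − 0 ≥ 142 − c, so c ≥ 142 − 66 = 76.

76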